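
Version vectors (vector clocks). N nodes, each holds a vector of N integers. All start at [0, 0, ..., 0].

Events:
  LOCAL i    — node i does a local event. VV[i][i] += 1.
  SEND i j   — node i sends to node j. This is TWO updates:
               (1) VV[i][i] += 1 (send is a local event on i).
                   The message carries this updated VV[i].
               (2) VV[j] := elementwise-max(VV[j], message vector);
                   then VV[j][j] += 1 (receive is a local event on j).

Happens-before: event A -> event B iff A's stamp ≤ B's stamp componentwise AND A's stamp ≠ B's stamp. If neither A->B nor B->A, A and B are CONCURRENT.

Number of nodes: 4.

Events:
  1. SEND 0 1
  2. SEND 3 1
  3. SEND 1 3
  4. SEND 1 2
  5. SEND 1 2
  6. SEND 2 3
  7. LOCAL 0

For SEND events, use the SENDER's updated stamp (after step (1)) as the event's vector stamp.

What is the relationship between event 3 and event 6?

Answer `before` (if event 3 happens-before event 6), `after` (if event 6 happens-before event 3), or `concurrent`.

Initial: VV[0]=[0, 0, 0, 0]
Initial: VV[1]=[0, 0, 0, 0]
Initial: VV[2]=[0, 0, 0, 0]
Initial: VV[3]=[0, 0, 0, 0]
Event 1: SEND 0->1: VV[0][0]++ -> VV[0]=[1, 0, 0, 0], msg_vec=[1, 0, 0, 0]; VV[1]=max(VV[1],msg_vec) then VV[1][1]++ -> VV[1]=[1, 1, 0, 0]
Event 2: SEND 3->1: VV[3][3]++ -> VV[3]=[0, 0, 0, 1], msg_vec=[0, 0, 0, 1]; VV[1]=max(VV[1],msg_vec) then VV[1][1]++ -> VV[1]=[1, 2, 0, 1]
Event 3: SEND 1->3: VV[1][1]++ -> VV[1]=[1, 3, 0, 1], msg_vec=[1, 3, 0, 1]; VV[3]=max(VV[3],msg_vec) then VV[3][3]++ -> VV[3]=[1, 3, 0, 2]
Event 4: SEND 1->2: VV[1][1]++ -> VV[1]=[1, 4, 0, 1], msg_vec=[1, 4, 0, 1]; VV[2]=max(VV[2],msg_vec) then VV[2][2]++ -> VV[2]=[1, 4, 1, 1]
Event 5: SEND 1->2: VV[1][1]++ -> VV[1]=[1, 5, 0, 1], msg_vec=[1, 5, 0, 1]; VV[2]=max(VV[2],msg_vec) then VV[2][2]++ -> VV[2]=[1, 5, 2, 1]
Event 6: SEND 2->3: VV[2][2]++ -> VV[2]=[1, 5, 3, 1], msg_vec=[1, 5, 3, 1]; VV[3]=max(VV[3],msg_vec) then VV[3][3]++ -> VV[3]=[1, 5, 3, 3]
Event 7: LOCAL 0: VV[0][0]++ -> VV[0]=[2, 0, 0, 0]
Event 3 stamp: [1, 3, 0, 1]
Event 6 stamp: [1, 5, 3, 1]
[1, 3, 0, 1] <= [1, 5, 3, 1]? True
[1, 5, 3, 1] <= [1, 3, 0, 1]? False
Relation: before

Answer: before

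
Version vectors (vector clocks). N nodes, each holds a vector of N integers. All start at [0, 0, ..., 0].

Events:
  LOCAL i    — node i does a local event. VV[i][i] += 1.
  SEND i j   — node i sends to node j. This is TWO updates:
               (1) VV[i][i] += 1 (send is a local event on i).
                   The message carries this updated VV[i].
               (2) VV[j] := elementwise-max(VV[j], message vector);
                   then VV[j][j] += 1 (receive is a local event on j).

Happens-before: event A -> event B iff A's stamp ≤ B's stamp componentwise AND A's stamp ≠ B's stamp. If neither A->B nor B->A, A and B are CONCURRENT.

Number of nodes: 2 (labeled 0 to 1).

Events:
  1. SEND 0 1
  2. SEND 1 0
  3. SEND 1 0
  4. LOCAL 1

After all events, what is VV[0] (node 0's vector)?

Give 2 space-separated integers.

Answer: 3 3

Derivation:
Initial: VV[0]=[0, 0]
Initial: VV[1]=[0, 0]
Event 1: SEND 0->1: VV[0][0]++ -> VV[0]=[1, 0], msg_vec=[1, 0]; VV[1]=max(VV[1],msg_vec) then VV[1][1]++ -> VV[1]=[1, 1]
Event 2: SEND 1->0: VV[1][1]++ -> VV[1]=[1, 2], msg_vec=[1, 2]; VV[0]=max(VV[0],msg_vec) then VV[0][0]++ -> VV[0]=[2, 2]
Event 3: SEND 1->0: VV[1][1]++ -> VV[1]=[1, 3], msg_vec=[1, 3]; VV[0]=max(VV[0],msg_vec) then VV[0][0]++ -> VV[0]=[3, 3]
Event 4: LOCAL 1: VV[1][1]++ -> VV[1]=[1, 4]
Final vectors: VV[0]=[3, 3]; VV[1]=[1, 4]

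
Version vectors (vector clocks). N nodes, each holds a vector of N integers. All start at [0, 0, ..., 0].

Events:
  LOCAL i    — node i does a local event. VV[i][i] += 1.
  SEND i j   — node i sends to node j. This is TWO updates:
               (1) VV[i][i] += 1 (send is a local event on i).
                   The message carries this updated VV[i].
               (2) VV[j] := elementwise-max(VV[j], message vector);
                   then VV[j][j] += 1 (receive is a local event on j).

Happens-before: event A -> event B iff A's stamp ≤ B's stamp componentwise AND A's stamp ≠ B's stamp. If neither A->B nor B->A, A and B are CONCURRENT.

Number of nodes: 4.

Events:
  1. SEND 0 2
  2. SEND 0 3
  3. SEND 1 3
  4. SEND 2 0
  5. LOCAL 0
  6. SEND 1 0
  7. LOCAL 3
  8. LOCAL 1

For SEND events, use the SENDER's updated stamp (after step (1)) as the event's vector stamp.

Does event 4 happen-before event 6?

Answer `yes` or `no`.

Answer: no

Derivation:
Initial: VV[0]=[0, 0, 0, 0]
Initial: VV[1]=[0, 0, 0, 0]
Initial: VV[2]=[0, 0, 0, 0]
Initial: VV[3]=[0, 0, 0, 0]
Event 1: SEND 0->2: VV[0][0]++ -> VV[0]=[1, 0, 0, 0], msg_vec=[1, 0, 0, 0]; VV[2]=max(VV[2],msg_vec) then VV[2][2]++ -> VV[2]=[1, 0, 1, 0]
Event 2: SEND 0->3: VV[0][0]++ -> VV[0]=[2, 0, 0, 0], msg_vec=[2, 0, 0, 0]; VV[3]=max(VV[3],msg_vec) then VV[3][3]++ -> VV[3]=[2, 0, 0, 1]
Event 3: SEND 1->3: VV[1][1]++ -> VV[1]=[0, 1, 0, 0], msg_vec=[0, 1, 0, 0]; VV[3]=max(VV[3],msg_vec) then VV[3][3]++ -> VV[3]=[2, 1, 0, 2]
Event 4: SEND 2->0: VV[2][2]++ -> VV[2]=[1, 0, 2, 0], msg_vec=[1, 0, 2, 0]; VV[0]=max(VV[0],msg_vec) then VV[0][0]++ -> VV[0]=[3, 0, 2, 0]
Event 5: LOCAL 0: VV[0][0]++ -> VV[0]=[4, 0, 2, 0]
Event 6: SEND 1->0: VV[1][1]++ -> VV[1]=[0, 2, 0, 0], msg_vec=[0, 2, 0, 0]; VV[0]=max(VV[0],msg_vec) then VV[0][0]++ -> VV[0]=[5, 2, 2, 0]
Event 7: LOCAL 3: VV[3][3]++ -> VV[3]=[2, 1, 0, 3]
Event 8: LOCAL 1: VV[1][1]++ -> VV[1]=[0, 3, 0, 0]
Event 4 stamp: [1, 0, 2, 0]
Event 6 stamp: [0, 2, 0, 0]
[1, 0, 2, 0] <= [0, 2, 0, 0]? False. Equal? False. Happens-before: False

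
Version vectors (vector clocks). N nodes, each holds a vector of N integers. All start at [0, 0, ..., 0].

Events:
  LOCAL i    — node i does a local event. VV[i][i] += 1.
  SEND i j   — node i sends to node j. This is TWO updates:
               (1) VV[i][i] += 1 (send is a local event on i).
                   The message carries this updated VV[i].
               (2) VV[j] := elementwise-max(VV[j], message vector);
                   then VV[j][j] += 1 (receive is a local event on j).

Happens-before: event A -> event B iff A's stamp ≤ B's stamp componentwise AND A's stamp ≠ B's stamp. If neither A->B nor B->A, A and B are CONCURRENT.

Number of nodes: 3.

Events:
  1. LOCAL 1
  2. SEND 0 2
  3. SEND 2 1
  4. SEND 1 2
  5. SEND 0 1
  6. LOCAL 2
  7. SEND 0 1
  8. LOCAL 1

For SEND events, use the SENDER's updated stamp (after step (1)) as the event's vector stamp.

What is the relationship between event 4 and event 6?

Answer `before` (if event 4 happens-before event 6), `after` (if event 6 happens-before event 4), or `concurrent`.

Answer: before

Derivation:
Initial: VV[0]=[0, 0, 0]
Initial: VV[1]=[0, 0, 0]
Initial: VV[2]=[0, 0, 0]
Event 1: LOCAL 1: VV[1][1]++ -> VV[1]=[0, 1, 0]
Event 2: SEND 0->2: VV[0][0]++ -> VV[0]=[1, 0, 0], msg_vec=[1, 0, 0]; VV[2]=max(VV[2],msg_vec) then VV[2][2]++ -> VV[2]=[1, 0, 1]
Event 3: SEND 2->1: VV[2][2]++ -> VV[2]=[1, 0, 2], msg_vec=[1, 0, 2]; VV[1]=max(VV[1],msg_vec) then VV[1][1]++ -> VV[1]=[1, 2, 2]
Event 4: SEND 1->2: VV[1][1]++ -> VV[1]=[1, 3, 2], msg_vec=[1, 3, 2]; VV[2]=max(VV[2],msg_vec) then VV[2][2]++ -> VV[2]=[1, 3, 3]
Event 5: SEND 0->1: VV[0][0]++ -> VV[0]=[2, 0, 0], msg_vec=[2, 0, 0]; VV[1]=max(VV[1],msg_vec) then VV[1][1]++ -> VV[1]=[2, 4, 2]
Event 6: LOCAL 2: VV[2][2]++ -> VV[2]=[1, 3, 4]
Event 7: SEND 0->1: VV[0][0]++ -> VV[0]=[3, 0, 0], msg_vec=[3, 0, 0]; VV[1]=max(VV[1],msg_vec) then VV[1][1]++ -> VV[1]=[3, 5, 2]
Event 8: LOCAL 1: VV[1][1]++ -> VV[1]=[3, 6, 2]
Event 4 stamp: [1, 3, 2]
Event 6 stamp: [1, 3, 4]
[1, 3, 2] <= [1, 3, 4]? True
[1, 3, 4] <= [1, 3, 2]? False
Relation: before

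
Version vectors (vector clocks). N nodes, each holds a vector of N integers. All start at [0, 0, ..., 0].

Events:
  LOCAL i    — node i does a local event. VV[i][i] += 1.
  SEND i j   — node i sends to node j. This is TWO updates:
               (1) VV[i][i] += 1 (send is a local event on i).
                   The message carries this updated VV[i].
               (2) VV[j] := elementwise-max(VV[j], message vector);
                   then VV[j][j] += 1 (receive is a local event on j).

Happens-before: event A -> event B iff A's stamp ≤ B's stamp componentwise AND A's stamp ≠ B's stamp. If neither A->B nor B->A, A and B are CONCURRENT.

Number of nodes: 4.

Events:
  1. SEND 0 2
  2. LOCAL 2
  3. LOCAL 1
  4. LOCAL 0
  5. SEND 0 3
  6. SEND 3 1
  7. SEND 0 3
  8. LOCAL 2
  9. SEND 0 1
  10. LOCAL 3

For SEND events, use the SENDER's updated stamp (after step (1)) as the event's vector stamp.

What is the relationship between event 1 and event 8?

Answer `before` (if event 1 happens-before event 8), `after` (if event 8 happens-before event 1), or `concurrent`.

Initial: VV[0]=[0, 0, 0, 0]
Initial: VV[1]=[0, 0, 0, 0]
Initial: VV[2]=[0, 0, 0, 0]
Initial: VV[3]=[0, 0, 0, 0]
Event 1: SEND 0->2: VV[0][0]++ -> VV[0]=[1, 0, 0, 0], msg_vec=[1, 0, 0, 0]; VV[2]=max(VV[2],msg_vec) then VV[2][2]++ -> VV[2]=[1, 0, 1, 0]
Event 2: LOCAL 2: VV[2][2]++ -> VV[2]=[1, 0, 2, 0]
Event 3: LOCAL 1: VV[1][1]++ -> VV[1]=[0, 1, 0, 0]
Event 4: LOCAL 0: VV[0][0]++ -> VV[0]=[2, 0, 0, 0]
Event 5: SEND 0->3: VV[0][0]++ -> VV[0]=[3, 0, 0, 0], msg_vec=[3, 0, 0, 0]; VV[3]=max(VV[3],msg_vec) then VV[3][3]++ -> VV[3]=[3, 0, 0, 1]
Event 6: SEND 3->1: VV[3][3]++ -> VV[3]=[3, 0, 0, 2], msg_vec=[3, 0, 0, 2]; VV[1]=max(VV[1],msg_vec) then VV[1][1]++ -> VV[1]=[3, 2, 0, 2]
Event 7: SEND 0->3: VV[0][0]++ -> VV[0]=[4, 0, 0, 0], msg_vec=[4, 0, 0, 0]; VV[3]=max(VV[3],msg_vec) then VV[3][3]++ -> VV[3]=[4, 0, 0, 3]
Event 8: LOCAL 2: VV[2][2]++ -> VV[2]=[1, 0, 3, 0]
Event 9: SEND 0->1: VV[0][0]++ -> VV[0]=[5, 0, 0, 0], msg_vec=[5, 0, 0, 0]; VV[1]=max(VV[1],msg_vec) then VV[1][1]++ -> VV[1]=[5, 3, 0, 2]
Event 10: LOCAL 3: VV[3][3]++ -> VV[3]=[4, 0, 0, 4]
Event 1 stamp: [1, 0, 0, 0]
Event 8 stamp: [1, 0, 3, 0]
[1, 0, 0, 0] <= [1, 0, 3, 0]? True
[1, 0, 3, 0] <= [1, 0, 0, 0]? False
Relation: before

Answer: before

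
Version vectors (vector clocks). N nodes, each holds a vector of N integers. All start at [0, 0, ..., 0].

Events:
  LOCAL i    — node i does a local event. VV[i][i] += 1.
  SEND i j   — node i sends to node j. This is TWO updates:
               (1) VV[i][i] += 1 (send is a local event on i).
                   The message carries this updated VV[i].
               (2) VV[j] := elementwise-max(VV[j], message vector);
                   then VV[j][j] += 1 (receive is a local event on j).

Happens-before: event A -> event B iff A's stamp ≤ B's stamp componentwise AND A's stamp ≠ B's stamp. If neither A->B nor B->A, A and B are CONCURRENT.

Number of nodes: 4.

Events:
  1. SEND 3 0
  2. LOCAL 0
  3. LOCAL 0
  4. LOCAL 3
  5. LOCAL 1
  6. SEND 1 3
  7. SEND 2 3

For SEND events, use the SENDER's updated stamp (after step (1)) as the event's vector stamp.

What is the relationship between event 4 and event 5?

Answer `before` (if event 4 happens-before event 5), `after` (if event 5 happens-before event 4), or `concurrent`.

Initial: VV[0]=[0, 0, 0, 0]
Initial: VV[1]=[0, 0, 0, 0]
Initial: VV[2]=[0, 0, 0, 0]
Initial: VV[3]=[0, 0, 0, 0]
Event 1: SEND 3->0: VV[3][3]++ -> VV[3]=[0, 0, 0, 1], msg_vec=[0, 0, 0, 1]; VV[0]=max(VV[0],msg_vec) then VV[0][0]++ -> VV[0]=[1, 0, 0, 1]
Event 2: LOCAL 0: VV[0][0]++ -> VV[0]=[2, 0, 0, 1]
Event 3: LOCAL 0: VV[0][0]++ -> VV[0]=[3, 0, 0, 1]
Event 4: LOCAL 3: VV[3][3]++ -> VV[3]=[0, 0, 0, 2]
Event 5: LOCAL 1: VV[1][1]++ -> VV[1]=[0, 1, 0, 0]
Event 6: SEND 1->3: VV[1][1]++ -> VV[1]=[0, 2, 0, 0], msg_vec=[0, 2, 0, 0]; VV[3]=max(VV[3],msg_vec) then VV[3][3]++ -> VV[3]=[0, 2, 0, 3]
Event 7: SEND 2->3: VV[2][2]++ -> VV[2]=[0, 0, 1, 0], msg_vec=[0, 0, 1, 0]; VV[3]=max(VV[3],msg_vec) then VV[3][3]++ -> VV[3]=[0, 2, 1, 4]
Event 4 stamp: [0, 0, 0, 2]
Event 5 stamp: [0, 1, 0, 0]
[0, 0, 0, 2] <= [0, 1, 0, 0]? False
[0, 1, 0, 0] <= [0, 0, 0, 2]? False
Relation: concurrent

Answer: concurrent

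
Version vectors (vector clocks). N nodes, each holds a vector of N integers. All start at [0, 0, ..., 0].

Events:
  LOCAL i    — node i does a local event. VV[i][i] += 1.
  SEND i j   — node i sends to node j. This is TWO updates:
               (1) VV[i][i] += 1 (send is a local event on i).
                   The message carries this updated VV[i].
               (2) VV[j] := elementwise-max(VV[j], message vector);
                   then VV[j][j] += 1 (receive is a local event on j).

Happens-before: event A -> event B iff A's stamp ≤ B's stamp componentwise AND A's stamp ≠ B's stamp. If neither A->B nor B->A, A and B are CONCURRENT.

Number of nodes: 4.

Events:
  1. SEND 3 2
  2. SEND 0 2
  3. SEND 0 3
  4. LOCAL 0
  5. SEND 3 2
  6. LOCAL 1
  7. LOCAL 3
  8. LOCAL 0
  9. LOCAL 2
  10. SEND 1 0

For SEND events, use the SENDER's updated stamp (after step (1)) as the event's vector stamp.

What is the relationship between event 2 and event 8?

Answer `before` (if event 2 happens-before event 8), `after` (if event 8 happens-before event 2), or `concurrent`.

Initial: VV[0]=[0, 0, 0, 0]
Initial: VV[1]=[0, 0, 0, 0]
Initial: VV[2]=[0, 0, 0, 0]
Initial: VV[3]=[0, 0, 0, 0]
Event 1: SEND 3->2: VV[3][3]++ -> VV[3]=[0, 0, 0, 1], msg_vec=[0, 0, 0, 1]; VV[2]=max(VV[2],msg_vec) then VV[2][2]++ -> VV[2]=[0, 0, 1, 1]
Event 2: SEND 0->2: VV[0][0]++ -> VV[0]=[1, 0, 0, 0], msg_vec=[1, 0, 0, 0]; VV[2]=max(VV[2],msg_vec) then VV[2][2]++ -> VV[2]=[1, 0, 2, 1]
Event 3: SEND 0->3: VV[0][0]++ -> VV[0]=[2, 0, 0, 0], msg_vec=[2, 0, 0, 0]; VV[3]=max(VV[3],msg_vec) then VV[3][3]++ -> VV[3]=[2, 0, 0, 2]
Event 4: LOCAL 0: VV[0][0]++ -> VV[0]=[3, 0, 0, 0]
Event 5: SEND 3->2: VV[3][3]++ -> VV[3]=[2, 0, 0, 3], msg_vec=[2, 0, 0, 3]; VV[2]=max(VV[2],msg_vec) then VV[2][2]++ -> VV[2]=[2, 0, 3, 3]
Event 6: LOCAL 1: VV[1][1]++ -> VV[1]=[0, 1, 0, 0]
Event 7: LOCAL 3: VV[3][3]++ -> VV[3]=[2, 0, 0, 4]
Event 8: LOCAL 0: VV[0][0]++ -> VV[0]=[4, 0, 0, 0]
Event 9: LOCAL 2: VV[2][2]++ -> VV[2]=[2, 0, 4, 3]
Event 10: SEND 1->0: VV[1][1]++ -> VV[1]=[0, 2, 0, 0], msg_vec=[0, 2, 0, 0]; VV[0]=max(VV[0],msg_vec) then VV[0][0]++ -> VV[0]=[5, 2, 0, 0]
Event 2 stamp: [1, 0, 0, 0]
Event 8 stamp: [4, 0, 0, 0]
[1, 0, 0, 0] <= [4, 0, 0, 0]? True
[4, 0, 0, 0] <= [1, 0, 0, 0]? False
Relation: before

Answer: before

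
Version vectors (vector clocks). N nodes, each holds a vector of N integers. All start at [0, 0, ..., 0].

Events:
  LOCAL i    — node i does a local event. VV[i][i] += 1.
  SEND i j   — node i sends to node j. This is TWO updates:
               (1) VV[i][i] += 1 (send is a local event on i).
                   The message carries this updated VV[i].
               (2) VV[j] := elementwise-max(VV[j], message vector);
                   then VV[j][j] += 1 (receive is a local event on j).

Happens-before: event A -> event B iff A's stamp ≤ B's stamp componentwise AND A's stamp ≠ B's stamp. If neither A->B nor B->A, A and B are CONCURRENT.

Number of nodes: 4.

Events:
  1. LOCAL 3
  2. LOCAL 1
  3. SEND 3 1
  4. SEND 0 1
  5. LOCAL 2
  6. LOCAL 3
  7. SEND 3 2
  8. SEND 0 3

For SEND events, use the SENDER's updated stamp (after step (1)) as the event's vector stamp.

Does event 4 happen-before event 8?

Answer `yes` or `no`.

Answer: yes

Derivation:
Initial: VV[0]=[0, 0, 0, 0]
Initial: VV[1]=[0, 0, 0, 0]
Initial: VV[2]=[0, 0, 0, 0]
Initial: VV[3]=[0, 0, 0, 0]
Event 1: LOCAL 3: VV[3][3]++ -> VV[3]=[0, 0, 0, 1]
Event 2: LOCAL 1: VV[1][1]++ -> VV[1]=[0, 1, 0, 0]
Event 3: SEND 3->1: VV[3][3]++ -> VV[3]=[0, 0, 0, 2], msg_vec=[0, 0, 0, 2]; VV[1]=max(VV[1],msg_vec) then VV[1][1]++ -> VV[1]=[0, 2, 0, 2]
Event 4: SEND 0->1: VV[0][0]++ -> VV[0]=[1, 0, 0, 0], msg_vec=[1, 0, 0, 0]; VV[1]=max(VV[1],msg_vec) then VV[1][1]++ -> VV[1]=[1, 3, 0, 2]
Event 5: LOCAL 2: VV[2][2]++ -> VV[2]=[0, 0, 1, 0]
Event 6: LOCAL 3: VV[3][3]++ -> VV[3]=[0, 0, 0, 3]
Event 7: SEND 3->2: VV[3][3]++ -> VV[3]=[0, 0, 0, 4], msg_vec=[0, 0, 0, 4]; VV[2]=max(VV[2],msg_vec) then VV[2][2]++ -> VV[2]=[0, 0, 2, 4]
Event 8: SEND 0->3: VV[0][0]++ -> VV[0]=[2, 0, 0, 0], msg_vec=[2, 0, 0, 0]; VV[3]=max(VV[3],msg_vec) then VV[3][3]++ -> VV[3]=[2, 0, 0, 5]
Event 4 stamp: [1, 0, 0, 0]
Event 8 stamp: [2, 0, 0, 0]
[1, 0, 0, 0] <= [2, 0, 0, 0]? True. Equal? False. Happens-before: True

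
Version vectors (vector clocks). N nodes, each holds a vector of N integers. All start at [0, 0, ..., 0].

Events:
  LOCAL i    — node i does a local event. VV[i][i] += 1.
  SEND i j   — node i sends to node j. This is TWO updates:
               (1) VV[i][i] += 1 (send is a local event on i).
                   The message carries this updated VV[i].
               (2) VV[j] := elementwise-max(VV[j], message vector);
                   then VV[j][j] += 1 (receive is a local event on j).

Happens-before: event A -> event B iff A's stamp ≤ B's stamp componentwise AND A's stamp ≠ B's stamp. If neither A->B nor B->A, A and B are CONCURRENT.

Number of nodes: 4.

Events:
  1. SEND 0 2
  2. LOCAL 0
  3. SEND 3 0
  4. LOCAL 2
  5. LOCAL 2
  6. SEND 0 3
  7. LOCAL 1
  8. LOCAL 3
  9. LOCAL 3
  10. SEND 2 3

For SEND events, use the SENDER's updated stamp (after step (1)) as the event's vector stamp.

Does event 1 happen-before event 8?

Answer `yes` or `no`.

Answer: yes

Derivation:
Initial: VV[0]=[0, 0, 0, 0]
Initial: VV[1]=[0, 0, 0, 0]
Initial: VV[2]=[0, 0, 0, 0]
Initial: VV[3]=[0, 0, 0, 0]
Event 1: SEND 0->2: VV[0][0]++ -> VV[0]=[1, 0, 0, 0], msg_vec=[1, 0, 0, 0]; VV[2]=max(VV[2],msg_vec) then VV[2][2]++ -> VV[2]=[1, 0, 1, 0]
Event 2: LOCAL 0: VV[0][0]++ -> VV[0]=[2, 0, 0, 0]
Event 3: SEND 3->0: VV[3][3]++ -> VV[3]=[0, 0, 0, 1], msg_vec=[0, 0, 0, 1]; VV[0]=max(VV[0],msg_vec) then VV[0][0]++ -> VV[0]=[3, 0, 0, 1]
Event 4: LOCAL 2: VV[2][2]++ -> VV[2]=[1, 0, 2, 0]
Event 5: LOCAL 2: VV[2][2]++ -> VV[2]=[1, 0, 3, 0]
Event 6: SEND 0->3: VV[0][0]++ -> VV[0]=[4, 0, 0, 1], msg_vec=[4, 0, 0, 1]; VV[3]=max(VV[3],msg_vec) then VV[3][3]++ -> VV[3]=[4, 0, 0, 2]
Event 7: LOCAL 1: VV[1][1]++ -> VV[1]=[0, 1, 0, 0]
Event 8: LOCAL 3: VV[3][3]++ -> VV[3]=[4, 0, 0, 3]
Event 9: LOCAL 3: VV[3][3]++ -> VV[3]=[4, 0, 0, 4]
Event 10: SEND 2->3: VV[2][2]++ -> VV[2]=[1, 0, 4, 0], msg_vec=[1, 0, 4, 0]; VV[3]=max(VV[3],msg_vec) then VV[3][3]++ -> VV[3]=[4, 0, 4, 5]
Event 1 stamp: [1, 0, 0, 0]
Event 8 stamp: [4, 0, 0, 3]
[1, 0, 0, 0] <= [4, 0, 0, 3]? True. Equal? False. Happens-before: True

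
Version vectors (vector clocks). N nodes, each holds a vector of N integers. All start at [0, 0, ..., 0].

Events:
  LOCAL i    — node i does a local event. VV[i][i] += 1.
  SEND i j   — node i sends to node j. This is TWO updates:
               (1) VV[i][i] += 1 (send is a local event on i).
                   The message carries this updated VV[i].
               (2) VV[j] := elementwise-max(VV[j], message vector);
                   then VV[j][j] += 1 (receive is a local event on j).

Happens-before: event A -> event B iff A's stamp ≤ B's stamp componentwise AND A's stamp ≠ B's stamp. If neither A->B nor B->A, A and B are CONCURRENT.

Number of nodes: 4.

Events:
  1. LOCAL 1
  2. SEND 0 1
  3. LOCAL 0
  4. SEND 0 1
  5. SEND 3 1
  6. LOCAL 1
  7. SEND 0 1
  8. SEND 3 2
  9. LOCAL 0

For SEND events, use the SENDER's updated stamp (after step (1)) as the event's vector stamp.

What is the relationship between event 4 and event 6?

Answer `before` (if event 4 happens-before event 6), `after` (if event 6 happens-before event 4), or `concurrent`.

Answer: before

Derivation:
Initial: VV[0]=[0, 0, 0, 0]
Initial: VV[1]=[0, 0, 0, 0]
Initial: VV[2]=[0, 0, 0, 0]
Initial: VV[3]=[0, 0, 0, 0]
Event 1: LOCAL 1: VV[1][1]++ -> VV[1]=[0, 1, 0, 0]
Event 2: SEND 0->1: VV[0][0]++ -> VV[0]=[1, 0, 0, 0], msg_vec=[1, 0, 0, 0]; VV[1]=max(VV[1],msg_vec) then VV[1][1]++ -> VV[1]=[1, 2, 0, 0]
Event 3: LOCAL 0: VV[0][0]++ -> VV[0]=[2, 0, 0, 0]
Event 4: SEND 0->1: VV[0][0]++ -> VV[0]=[3, 0, 0, 0], msg_vec=[3, 0, 0, 0]; VV[1]=max(VV[1],msg_vec) then VV[1][1]++ -> VV[1]=[3, 3, 0, 0]
Event 5: SEND 3->1: VV[3][3]++ -> VV[3]=[0, 0, 0, 1], msg_vec=[0, 0, 0, 1]; VV[1]=max(VV[1],msg_vec) then VV[1][1]++ -> VV[1]=[3, 4, 0, 1]
Event 6: LOCAL 1: VV[1][1]++ -> VV[1]=[3, 5, 0, 1]
Event 7: SEND 0->1: VV[0][0]++ -> VV[0]=[4, 0, 0, 0], msg_vec=[4, 0, 0, 0]; VV[1]=max(VV[1],msg_vec) then VV[1][1]++ -> VV[1]=[4, 6, 0, 1]
Event 8: SEND 3->2: VV[3][3]++ -> VV[3]=[0, 0, 0, 2], msg_vec=[0, 0, 0, 2]; VV[2]=max(VV[2],msg_vec) then VV[2][2]++ -> VV[2]=[0, 0, 1, 2]
Event 9: LOCAL 0: VV[0][0]++ -> VV[0]=[5, 0, 0, 0]
Event 4 stamp: [3, 0, 0, 0]
Event 6 stamp: [3, 5, 0, 1]
[3, 0, 0, 0] <= [3, 5, 0, 1]? True
[3, 5, 0, 1] <= [3, 0, 0, 0]? False
Relation: before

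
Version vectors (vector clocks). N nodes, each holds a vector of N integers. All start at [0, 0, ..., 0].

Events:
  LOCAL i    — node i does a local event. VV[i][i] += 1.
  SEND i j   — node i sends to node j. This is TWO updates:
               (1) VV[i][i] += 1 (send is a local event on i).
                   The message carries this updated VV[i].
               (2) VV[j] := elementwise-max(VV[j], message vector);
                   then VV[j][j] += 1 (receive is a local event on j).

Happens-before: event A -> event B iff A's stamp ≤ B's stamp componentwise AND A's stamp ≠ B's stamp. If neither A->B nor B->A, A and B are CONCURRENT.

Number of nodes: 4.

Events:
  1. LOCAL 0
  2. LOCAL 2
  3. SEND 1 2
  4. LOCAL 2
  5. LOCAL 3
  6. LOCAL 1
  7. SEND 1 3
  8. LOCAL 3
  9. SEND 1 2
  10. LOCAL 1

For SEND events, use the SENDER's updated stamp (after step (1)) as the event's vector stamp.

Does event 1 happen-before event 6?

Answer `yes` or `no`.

Initial: VV[0]=[0, 0, 0, 0]
Initial: VV[1]=[0, 0, 0, 0]
Initial: VV[2]=[0, 0, 0, 0]
Initial: VV[3]=[0, 0, 0, 0]
Event 1: LOCAL 0: VV[0][0]++ -> VV[0]=[1, 0, 0, 0]
Event 2: LOCAL 2: VV[2][2]++ -> VV[2]=[0, 0, 1, 0]
Event 3: SEND 1->2: VV[1][1]++ -> VV[1]=[0, 1, 0, 0], msg_vec=[0, 1, 0, 0]; VV[2]=max(VV[2],msg_vec) then VV[2][2]++ -> VV[2]=[0, 1, 2, 0]
Event 4: LOCAL 2: VV[2][2]++ -> VV[2]=[0, 1, 3, 0]
Event 5: LOCAL 3: VV[3][3]++ -> VV[3]=[0, 0, 0, 1]
Event 6: LOCAL 1: VV[1][1]++ -> VV[1]=[0, 2, 0, 0]
Event 7: SEND 1->3: VV[1][1]++ -> VV[1]=[0, 3, 0, 0], msg_vec=[0, 3, 0, 0]; VV[3]=max(VV[3],msg_vec) then VV[3][3]++ -> VV[3]=[0, 3, 0, 2]
Event 8: LOCAL 3: VV[3][3]++ -> VV[3]=[0, 3, 0, 3]
Event 9: SEND 1->2: VV[1][1]++ -> VV[1]=[0, 4, 0, 0], msg_vec=[0, 4, 0, 0]; VV[2]=max(VV[2],msg_vec) then VV[2][2]++ -> VV[2]=[0, 4, 4, 0]
Event 10: LOCAL 1: VV[1][1]++ -> VV[1]=[0, 5, 0, 0]
Event 1 stamp: [1, 0, 0, 0]
Event 6 stamp: [0, 2, 0, 0]
[1, 0, 0, 0] <= [0, 2, 0, 0]? False. Equal? False. Happens-before: False

Answer: no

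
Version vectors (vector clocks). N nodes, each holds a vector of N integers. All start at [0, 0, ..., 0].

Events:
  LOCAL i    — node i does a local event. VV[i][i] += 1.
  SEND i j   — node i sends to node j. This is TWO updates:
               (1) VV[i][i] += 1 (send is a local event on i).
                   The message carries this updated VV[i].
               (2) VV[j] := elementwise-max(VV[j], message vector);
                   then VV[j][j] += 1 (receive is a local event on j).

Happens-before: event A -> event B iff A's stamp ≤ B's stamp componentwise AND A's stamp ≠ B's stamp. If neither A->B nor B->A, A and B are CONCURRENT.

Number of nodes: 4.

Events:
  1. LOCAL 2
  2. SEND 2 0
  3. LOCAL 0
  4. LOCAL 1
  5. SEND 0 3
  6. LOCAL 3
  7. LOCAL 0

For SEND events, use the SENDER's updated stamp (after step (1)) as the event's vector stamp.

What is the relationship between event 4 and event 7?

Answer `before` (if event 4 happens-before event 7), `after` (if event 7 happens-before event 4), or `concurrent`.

Initial: VV[0]=[0, 0, 0, 0]
Initial: VV[1]=[0, 0, 0, 0]
Initial: VV[2]=[0, 0, 0, 0]
Initial: VV[3]=[0, 0, 0, 0]
Event 1: LOCAL 2: VV[2][2]++ -> VV[2]=[0, 0, 1, 0]
Event 2: SEND 2->0: VV[2][2]++ -> VV[2]=[0, 0, 2, 0], msg_vec=[0, 0, 2, 0]; VV[0]=max(VV[0],msg_vec) then VV[0][0]++ -> VV[0]=[1, 0, 2, 0]
Event 3: LOCAL 0: VV[0][0]++ -> VV[0]=[2, 0, 2, 0]
Event 4: LOCAL 1: VV[1][1]++ -> VV[1]=[0, 1, 0, 0]
Event 5: SEND 0->3: VV[0][0]++ -> VV[0]=[3, 0, 2, 0], msg_vec=[3, 0, 2, 0]; VV[3]=max(VV[3],msg_vec) then VV[3][3]++ -> VV[3]=[3, 0, 2, 1]
Event 6: LOCAL 3: VV[3][3]++ -> VV[3]=[3, 0, 2, 2]
Event 7: LOCAL 0: VV[0][0]++ -> VV[0]=[4, 0, 2, 0]
Event 4 stamp: [0, 1, 0, 0]
Event 7 stamp: [4, 0, 2, 0]
[0, 1, 0, 0] <= [4, 0, 2, 0]? False
[4, 0, 2, 0] <= [0, 1, 0, 0]? False
Relation: concurrent

Answer: concurrent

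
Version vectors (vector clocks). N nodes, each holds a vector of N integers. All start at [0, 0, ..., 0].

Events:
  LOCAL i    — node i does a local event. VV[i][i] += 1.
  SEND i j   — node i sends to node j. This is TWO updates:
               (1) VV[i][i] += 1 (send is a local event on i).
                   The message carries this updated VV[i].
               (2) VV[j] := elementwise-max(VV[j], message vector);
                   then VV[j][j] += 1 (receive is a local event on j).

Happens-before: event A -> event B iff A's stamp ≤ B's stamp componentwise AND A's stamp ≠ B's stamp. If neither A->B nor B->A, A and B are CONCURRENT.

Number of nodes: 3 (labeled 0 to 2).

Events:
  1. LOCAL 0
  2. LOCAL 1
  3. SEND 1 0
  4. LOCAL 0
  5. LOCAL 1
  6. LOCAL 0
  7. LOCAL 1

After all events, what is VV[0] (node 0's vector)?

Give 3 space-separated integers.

Initial: VV[0]=[0, 0, 0]
Initial: VV[1]=[0, 0, 0]
Initial: VV[2]=[0, 0, 0]
Event 1: LOCAL 0: VV[0][0]++ -> VV[0]=[1, 0, 0]
Event 2: LOCAL 1: VV[1][1]++ -> VV[1]=[0, 1, 0]
Event 3: SEND 1->0: VV[1][1]++ -> VV[1]=[0, 2, 0], msg_vec=[0, 2, 0]; VV[0]=max(VV[0],msg_vec) then VV[0][0]++ -> VV[0]=[2, 2, 0]
Event 4: LOCAL 0: VV[0][0]++ -> VV[0]=[3, 2, 0]
Event 5: LOCAL 1: VV[1][1]++ -> VV[1]=[0, 3, 0]
Event 6: LOCAL 0: VV[0][0]++ -> VV[0]=[4, 2, 0]
Event 7: LOCAL 1: VV[1][1]++ -> VV[1]=[0, 4, 0]
Final vectors: VV[0]=[4, 2, 0]; VV[1]=[0, 4, 0]; VV[2]=[0, 0, 0]

Answer: 4 2 0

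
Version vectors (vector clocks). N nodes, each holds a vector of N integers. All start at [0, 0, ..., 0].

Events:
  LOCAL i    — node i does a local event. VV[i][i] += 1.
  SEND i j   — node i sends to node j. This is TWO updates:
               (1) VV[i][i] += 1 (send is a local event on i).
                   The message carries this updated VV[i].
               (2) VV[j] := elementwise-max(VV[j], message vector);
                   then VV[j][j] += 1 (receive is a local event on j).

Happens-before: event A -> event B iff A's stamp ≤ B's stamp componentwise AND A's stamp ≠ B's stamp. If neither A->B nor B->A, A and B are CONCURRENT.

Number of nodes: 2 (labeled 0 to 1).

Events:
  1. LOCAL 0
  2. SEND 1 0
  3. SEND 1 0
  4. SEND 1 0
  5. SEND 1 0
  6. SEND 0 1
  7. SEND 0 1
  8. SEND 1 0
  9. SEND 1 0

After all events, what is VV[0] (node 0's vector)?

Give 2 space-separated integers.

Answer: 9 8

Derivation:
Initial: VV[0]=[0, 0]
Initial: VV[1]=[0, 0]
Event 1: LOCAL 0: VV[0][0]++ -> VV[0]=[1, 0]
Event 2: SEND 1->0: VV[1][1]++ -> VV[1]=[0, 1], msg_vec=[0, 1]; VV[0]=max(VV[0],msg_vec) then VV[0][0]++ -> VV[0]=[2, 1]
Event 3: SEND 1->0: VV[1][1]++ -> VV[1]=[0, 2], msg_vec=[0, 2]; VV[0]=max(VV[0],msg_vec) then VV[0][0]++ -> VV[0]=[3, 2]
Event 4: SEND 1->0: VV[1][1]++ -> VV[1]=[0, 3], msg_vec=[0, 3]; VV[0]=max(VV[0],msg_vec) then VV[0][0]++ -> VV[0]=[4, 3]
Event 5: SEND 1->0: VV[1][1]++ -> VV[1]=[0, 4], msg_vec=[0, 4]; VV[0]=max(VV[0],msg_vec) then VV[0][0]++ -> VV[0]=[5, 4]
Event 6: SEND 0->1: VV[0][0]++ -> VV[0]=[6, 4], msg_vec=[6, 4]; VV[1]=max(VV[1],msg_vec) then VV[1][1]++ -> VV[1]=[6, 5]
Event 7: SEND 0->1: VV[0][0]++ -> VV[0]=[7, 4], msg_vec=[7, 4]; VV[1]=max(VV[1],msg_vec) then VV[1][1]++ -> VV[1]=[7, 6]
Event 8: SEND 1->0: VV[1][1]++ -> VV[1]=[7, 7], msg_vec=[7, 7]; VV[0]=max(VV[0],msg_vec) then VV[0][0]++ -> VV[0]=[8, 7]
Event 9: SEND 1->0: VV[1][1]++ -> VV[1]=[7, 8], msg_vec=[7, 8]; VV[0]=max(VV[0],msg_vec) then VV[0][0]++ -> VV[0]=[9, 8]
Final vectors: VV[0]=[9, 8]; VV[1]=[7, 8]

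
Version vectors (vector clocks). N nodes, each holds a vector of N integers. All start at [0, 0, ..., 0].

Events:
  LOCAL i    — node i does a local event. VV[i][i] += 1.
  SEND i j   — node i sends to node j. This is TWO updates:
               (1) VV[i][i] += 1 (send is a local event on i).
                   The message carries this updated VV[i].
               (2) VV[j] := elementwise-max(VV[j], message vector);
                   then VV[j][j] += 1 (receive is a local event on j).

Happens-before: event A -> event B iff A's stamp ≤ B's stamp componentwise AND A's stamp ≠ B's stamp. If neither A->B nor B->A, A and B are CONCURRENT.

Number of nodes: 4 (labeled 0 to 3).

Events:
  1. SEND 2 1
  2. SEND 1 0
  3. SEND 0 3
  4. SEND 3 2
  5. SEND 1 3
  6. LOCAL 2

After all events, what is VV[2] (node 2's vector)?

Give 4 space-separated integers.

Answer: 2 2 3 2

Derivation:
Initial: VV[0]=[0, 0, 0, 0]
Initial: VV[1]=[0, 0, 0, 0]
Initial: VV[2]=[0, 0, 0, 0]
Initial: VV[3]=[0, 0, 0, 0]
Event 1: SEND 2->1: VV[2][2]++ -> VV[2]=[0, 0, 1, 0], msg_vec=[0, 0, 1, 0]; VV[1]=max(VV[1],msg_vec) then VV[1][1]++ -> VV[1]=[0, 1, 1, 0]
Event 2: SEND 1->0: VV[1][1]++ -> VV[1]=[0, 2, 1, 0], msg_vec=[0, 2, 1, 0]; VV[0]=max(VV[0],msg_vec) then VV[0][0]++ -> VV[0]=[1, 2, 1, 0]
Event 3: SEND 0->3: VV[0][0]++ -> VV[0]=[2, 2, 1, 0], msg_vec=[2, 2, 1, 0]; VV[3]=max(VV[3],msg_vec) then VV[3][3]++ -> VV[3]=[2, 2, 1, 1]
Event 4: SEND 3->2: VV[3][3]++ -> VV[3]=[2, 2, 1, 2], msg_vec=[2, 2, 1, 2]; VV[2]=max(VV[2],msg_vec) then VV[2][2]++ -> VV[2]=[2, 2, 2, 2]
Event 5: SEND 1->3: VV[1][1]++ -> VV[1]=[0, 3, 1, 0], msg_vec=[0, 3, 1, 0]; VV[3]=max(VV[3],msg_vec) then VV[3][3]++ -> VV[3]=[2, 3, 1, 3]
Event 6: LOCAL 2: VV[2][2]++ -> VV[2]=[2, 2, 3, 2]
Final vectors: VV[0]=[2, 2, 1, 0]; VV[1]=[0, 3, 1, 0]; VV[2]=[2, 2, 3, 2]; VV[3]=[2, 3, 1, 3]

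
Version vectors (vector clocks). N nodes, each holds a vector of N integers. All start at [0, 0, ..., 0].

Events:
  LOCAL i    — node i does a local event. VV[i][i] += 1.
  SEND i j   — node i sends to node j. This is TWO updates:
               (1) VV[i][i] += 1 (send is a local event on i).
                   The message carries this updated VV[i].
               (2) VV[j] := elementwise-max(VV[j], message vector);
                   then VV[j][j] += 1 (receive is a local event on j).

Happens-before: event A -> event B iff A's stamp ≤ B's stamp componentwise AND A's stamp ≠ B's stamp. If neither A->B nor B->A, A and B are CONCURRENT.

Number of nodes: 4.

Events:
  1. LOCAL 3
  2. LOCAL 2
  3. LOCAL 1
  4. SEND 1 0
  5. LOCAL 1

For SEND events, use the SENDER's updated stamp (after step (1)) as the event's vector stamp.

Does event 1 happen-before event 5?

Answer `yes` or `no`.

Answer: no

Derivation:
Initial: VV[0]=[0, 0, 0, 0]
Initial: VV[1]=[0, 0, 0, 0]
Initial: VV[2]=[0, 0, 0, 0]
Initial: VV[3]=[0, 0, 0, 0]
Event 1: LOCAL 3: VV[3][3]++ -> VV[3]=[0, 0, 0, 1]
Event 2: LOCAL 2: VV[2][2]++ -> VV[2]=[0, 0, 1, 0]
Event 3: LOCAL 1: VV[1][1]++ -> VV[1]=[0, 1, 0, 0]
Event 4: SEND 1->0: VV[1][1]++ -> VV[1]=[0, 2, 0, 0], msg_vec=[0, 2, 0, 0]; VV[0]=max(VV[0],msg_vec) then VV[0][0]++ -> VV[0]=[1, 2, 0, 0]
Event 5: LOCAL 1: VV[1][1]++ -> VV[1]=[0, 3, 0, 0]
Event 1 stamp: [0, 0, 0, 1]
Event 5 stamp: [0, 3, 0, 0]
[0, 0, 0, 1] <= [0, 3, 0, 0]? False. Equal? False. Happens-before: False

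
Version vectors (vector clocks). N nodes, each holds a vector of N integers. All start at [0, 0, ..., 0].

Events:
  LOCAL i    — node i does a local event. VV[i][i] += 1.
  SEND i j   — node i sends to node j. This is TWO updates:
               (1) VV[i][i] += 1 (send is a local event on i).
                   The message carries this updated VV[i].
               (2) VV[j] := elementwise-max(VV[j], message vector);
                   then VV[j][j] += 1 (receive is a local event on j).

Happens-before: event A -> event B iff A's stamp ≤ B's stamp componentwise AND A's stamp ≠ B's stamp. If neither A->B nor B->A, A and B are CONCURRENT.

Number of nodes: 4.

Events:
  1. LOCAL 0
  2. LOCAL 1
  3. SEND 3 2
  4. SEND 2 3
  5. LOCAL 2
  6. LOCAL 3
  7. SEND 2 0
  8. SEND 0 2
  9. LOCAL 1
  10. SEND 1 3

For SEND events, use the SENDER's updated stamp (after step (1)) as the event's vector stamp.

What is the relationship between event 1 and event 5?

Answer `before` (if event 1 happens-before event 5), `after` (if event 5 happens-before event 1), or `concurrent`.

Initial: VV[0]=[0, 0, 0, 0]
Initial: VV[1]=[0, 0, 0, 0]
Initial: VV[2]=[0, 0, 0, 0]
Initial: VV[3]=[0, 0, 0, 0]
Event 1: LOCAL 0: VV[0][0]++ -> VV[0]=[1, 0, 0, 0]
Event 2: LOCAL 1: VV[1][1]++ -> VV[1]=[0, 1, 0, 0]
Event 3: SEND 3->2: VV[3][3]++ -> VV[3]=[0, 0, 0, 1], msg_vec=[0, 0, 0, 1]; VV[2]=max(VV[2],msg_vec) then VV[2][2]++ -> VV[2]=[0, 0, 1, 1]
Event 4: SEND 2->3: VV[2][2]++ -> VV[2]=[0, 0, 2, 1], msg_vec=[0, 0, 2, 1]; VV[3]=max(VV[3],msg_vec) then VV[3][3]++ -> VV[3]=[0, 0, 2, 2]
Event 5: LOCAL 2: VV[2][2]++ -> VV[2]=[0, 0, 3, 1]
Event 6: LOCAL 3: VV[3][3]++ -> VV[3]=[0, 0, 2, 3]
Event 7: SEND 2->0: VV[2][2]++ -> VV[2]=[0, 0, 4, 1], msg_vec=[0, 0, 4, 1]; VV[0]=max(VV[0],msg_vec) then VV[0][0]++ -> VV[0]=[2, 0, 4, 1]
Event 8: SEND 0->2: VV[0][0]++ -> VV[0]=[3, 0, 4, 1], msg_vec=[3, 0, 4, 1]; VV[2]=max(VV[2],msg_vec) then VV[2][2]++ -> VV[2]=[3, 0, 5, 1]
Event 9: LOCAL 1: VV[1][1]++ -> VV[1]=[0, 2, 0, 0]
Event 10: SEND 1->3: VV[1][1]++ -> VV[1]=[0, 3, 0, 0], msg_vec=[0, 3, 0, 0]; VV[3]=max(VV[3],msg_vec) then VV[3][3]++ -> VV[3]=[0, 3, 2, 4]
Event 1 stamp: [1, 0, 0, 0]
Event 5 stamp: [0, 0, 3, 1]
[1, 0, 0, 0] <= [0, 0, 3, 1]? False
[0, 0, 3, 1] <= [1, 0, 0, 0]? False
Relation: concurrent

Answer: concurrent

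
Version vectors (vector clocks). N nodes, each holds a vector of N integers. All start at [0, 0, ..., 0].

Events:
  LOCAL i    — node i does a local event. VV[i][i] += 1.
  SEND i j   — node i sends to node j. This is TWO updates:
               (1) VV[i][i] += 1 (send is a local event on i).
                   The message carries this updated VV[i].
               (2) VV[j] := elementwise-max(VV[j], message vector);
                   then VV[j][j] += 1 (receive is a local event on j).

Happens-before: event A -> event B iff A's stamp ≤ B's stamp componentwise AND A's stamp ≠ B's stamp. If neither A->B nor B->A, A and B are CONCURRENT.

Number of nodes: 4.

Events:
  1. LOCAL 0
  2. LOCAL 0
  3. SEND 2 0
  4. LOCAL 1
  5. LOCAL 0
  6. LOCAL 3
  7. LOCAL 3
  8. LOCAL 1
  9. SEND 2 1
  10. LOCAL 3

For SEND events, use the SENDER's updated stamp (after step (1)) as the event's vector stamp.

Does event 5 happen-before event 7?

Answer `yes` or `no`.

Initial: VV[0]=[0, 0, 0, 0]
Initial: VV[1]=[0, 0, 0, 0]
Initial: VV[2]=[0, 0, 0, 0]
Initial: VV[3]=[0, 0, 0, 0]
Event 1: LOCAL 0: VV[0][0]++ -> VV[0]=[1, 0, 0, 0]
Event 2: LOCAL 0: VV[0][0]++ -> VV[0]=[2, 0, 0, 0]
Event 3: SEND 2->0: VV[2][2]++ -> VV[2]=[0, 0, 1, 0], msg_vec=[0, 0, 1, 0]; VV[0]=max(VV[0],msg_vec) then VV[0][0]++ -> VV[0]=[3, 0, 1, 0]
Event 4: LOCAL 1: VV[1][1]++ -> VV[1]=[0, 1, 0, 0]
Event 5: LOCAL 0: VV[0][0]++ -> VV[0]=[4, 0, 1, 0]
Event 6: LOCAL 3: VV[3][3]++ -> VV[3]=[0, 0, 0, 1]
Event 7: LOCAL 3: VV[3][3]++ -> VV[3]=[0, 0, 0, 2]
Event 8: LOCAL 1: VV[1][1]++ -> VV[1]=[0, 2, 0, 0]
Event 9: SEND 2->1: VV[2][2]++ -> VV[2]=[0, 0, 2, 0], msg_vec=[0, 0, 2, 0]; VV[1]=max(VV[1],msg_vec) then VV[1][1]++ -> VV[1]=[0, 3, 2, 0]
Event 10: LOCAL 3: VV[3][3]++ -> VV[3]=[0, 0, 0, 3]
Event 5 stamp: [4, 0, 1, 0]
Event 7 stamp: [0, 0, 0, 2]
[4, 0, 1, 0] <= [0, 0, 0, 2]? False. Equal? False. Happens-before: False

Answer: no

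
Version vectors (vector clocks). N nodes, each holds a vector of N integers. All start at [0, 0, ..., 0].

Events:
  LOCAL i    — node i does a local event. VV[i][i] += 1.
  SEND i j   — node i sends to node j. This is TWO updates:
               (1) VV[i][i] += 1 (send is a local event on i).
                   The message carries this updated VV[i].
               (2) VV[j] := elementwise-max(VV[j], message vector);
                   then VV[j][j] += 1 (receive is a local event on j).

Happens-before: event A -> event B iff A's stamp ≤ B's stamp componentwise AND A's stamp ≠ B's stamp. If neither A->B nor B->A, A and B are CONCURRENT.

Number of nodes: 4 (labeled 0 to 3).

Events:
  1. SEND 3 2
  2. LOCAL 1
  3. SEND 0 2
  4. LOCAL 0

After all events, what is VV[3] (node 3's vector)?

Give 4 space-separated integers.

Initial: VV[0]=[0, 0, 0, 0]
Initial: VV[1]=[0, 0, 0, 0]
Initial: VV[2]=[0, 0, 0, 0]
Initial: VV[3]=[0, 0, 0, 0]
Event 1: SEND 3->2: VV[3][3]++ -> VV[3]=[0, 0, 0, 1], msg_vec=[0, 0, 0, 1]; VV[2]=max(VV[2],msg_vec) then VV[2][2]++ -> VV[2]=[0, 0, 1, 1]
Event 2: LOCAL 1: VV[1][1]++ -> VV[1]=[0, 1, 0, 0]
Event 3: SEND 0->2: VV[0][0]++ -> VV[0]=[1, 0, 0, 0], msg_vec=[1, 0, 0, 0]; VV[2]=max(VV[2],msg_vec) then VV[2][2]++ -> VV[2]=[1, 0, 2, 1]
Event 4: LOCAL 0: VV[0][0]++ -> VV[0]=[2, 0, 0, 0]
Final vectors: VV[0]=[2, 0, 0, 0]; VV[1]=[0, 1, 0, 0]; VV[2]=[1, 0, 2, 1]; VV[3]=[0, 0, 0, 1]

Answer: 0 0 0 1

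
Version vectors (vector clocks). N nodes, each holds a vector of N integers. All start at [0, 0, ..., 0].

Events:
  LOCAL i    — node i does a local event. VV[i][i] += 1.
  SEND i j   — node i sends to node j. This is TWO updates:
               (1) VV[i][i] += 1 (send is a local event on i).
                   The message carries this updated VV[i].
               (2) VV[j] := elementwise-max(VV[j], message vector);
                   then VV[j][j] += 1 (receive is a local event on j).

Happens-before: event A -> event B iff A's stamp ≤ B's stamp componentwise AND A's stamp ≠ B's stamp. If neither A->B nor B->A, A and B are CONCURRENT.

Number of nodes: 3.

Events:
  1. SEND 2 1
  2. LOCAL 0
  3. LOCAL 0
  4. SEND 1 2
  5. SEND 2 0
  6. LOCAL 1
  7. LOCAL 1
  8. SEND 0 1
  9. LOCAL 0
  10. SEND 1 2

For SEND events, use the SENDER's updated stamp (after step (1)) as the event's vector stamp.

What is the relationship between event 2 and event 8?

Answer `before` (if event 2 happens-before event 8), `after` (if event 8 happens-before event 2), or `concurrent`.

Initial: VV[0]=[0, 0, 0]
Initial: VV[1]=[0, 0, 0]
Initial: VV[2]=[0, 0, 0]
Event 1: SEND 2->1: VV[2][2]++ -> VV[2]=[0, 0, 1], msg_vec=[0, 0, 1]; VV[1]=max(VV[1],msg_vec) then VV[1][1]++ -> VV[1]=[0, 1, 1]
Event 2: LOCAL 0: VV[0][0]++ -> VV[0]=[1, 0, 0]
Event 3: LOCAL 0: VV[0][0]++ -> VV[0]=[2, 0, 0]
Event 4: SEND 1->2: VV[1][1]++ -> VV[1]=[0, 2, 1], msg_vec=[0, 2, 1]; VV[2]=max(VV[2],msg_vec) then VV[2][2]++ -> VV[2]=[0, 2, 2]
Event 5: SEND 2->0: VV[2][2]++ -> VV[2]=[0, 2, 3], msg_vec=[0, 2, 3]; VV[0]=max(VV[0],msg_vec) then VV[0][0]++ -> VV[0]=[3, 2, 3]
Event 6: LOCAL 1: VV[1][1]++ -> VV[1]=[0, 3, 1]
Event 7: LOCAL 1: VV[1][1]++ -> VV[1]=[0, 4, 1]
Event 8: SEND 0->1: VV[0][0]++ -> VV[0]=[4, 2, 3], msg_vec=[4, 2, 3]; VV[1]=max(VV[1],msg_vec) then VV[1][1]++ -> VV[1]=[4, 5, 3]
Event 9: LOCAL 0: VV[0][0]++ -> VV[0]=[5, 2, 3]
Event 10: SEND 1->2: VV[1][1]++ -> VV[1]=[4, 6, 3], msg_vec=[4, 6, 3]; VV[2]=max(VV[2],msg_vec) then VV[2][2]++ -> VV[2]=[4, 6, 4]
Event 2 stamp: [1, 0, 0]
Event 8 stamp: [4, 2, 3]
[1, 0, 0] <= [4, 2, 3]? True
[4, 2, 3] <= [1, 0, 0]? False
Relation: before

Answer: before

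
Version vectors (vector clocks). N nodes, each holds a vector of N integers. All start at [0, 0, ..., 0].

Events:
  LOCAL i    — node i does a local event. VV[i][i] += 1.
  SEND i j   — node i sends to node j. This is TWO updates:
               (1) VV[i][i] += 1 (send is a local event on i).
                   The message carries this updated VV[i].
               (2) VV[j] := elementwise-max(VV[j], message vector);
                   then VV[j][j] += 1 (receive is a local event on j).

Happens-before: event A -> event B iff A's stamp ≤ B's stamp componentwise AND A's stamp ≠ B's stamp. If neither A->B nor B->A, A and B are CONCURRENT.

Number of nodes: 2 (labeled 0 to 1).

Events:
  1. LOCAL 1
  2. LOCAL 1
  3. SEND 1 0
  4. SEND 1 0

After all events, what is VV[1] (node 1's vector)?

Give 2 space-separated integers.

Initial: VV[0]=[0, 0]
Initial: VV[1]=[0, 0]
Event 1: LOCAL 1: VV[1][1]++ -> VV[1]=[0, 1]
Event 2: LOCAL 1: VV[1][1]++ -> VV[1]=[0, 2]
Event 3: SEND 1->0: VV[1][1]++ -> VV[1]=[0, 3], msg_vec=[0, 3]; VV[0]=max(VV[0],msg_vec) then VV[0][0]++ -> VV[0]=[1, 3]
Event 4: SEND 1->0: VV[1][1]++ -> VV[1]=[0, 4], msg_vec=[0, 4]; VV[0]=max(VV[0],msg_vec) then VV[0][0]++ -> VV[0]=[2, 4]
Final vectors: VV[0]=[2, 4]; VV[1]=[0, 4]

Answer: 0 4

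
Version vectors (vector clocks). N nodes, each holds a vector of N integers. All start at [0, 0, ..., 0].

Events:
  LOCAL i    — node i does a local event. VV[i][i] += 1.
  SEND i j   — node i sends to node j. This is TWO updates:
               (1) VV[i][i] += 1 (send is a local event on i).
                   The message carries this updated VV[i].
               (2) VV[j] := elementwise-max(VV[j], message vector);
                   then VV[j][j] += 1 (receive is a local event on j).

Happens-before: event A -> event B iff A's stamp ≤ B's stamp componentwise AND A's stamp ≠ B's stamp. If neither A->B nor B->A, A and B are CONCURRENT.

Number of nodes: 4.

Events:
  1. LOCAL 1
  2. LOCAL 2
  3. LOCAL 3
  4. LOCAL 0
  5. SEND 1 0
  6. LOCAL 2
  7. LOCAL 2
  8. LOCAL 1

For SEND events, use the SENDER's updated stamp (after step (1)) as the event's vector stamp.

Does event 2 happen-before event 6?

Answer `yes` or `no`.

Initial: VV[0]=[0, 0, 0, 0]
Initial: VV[1]=[0, 0, 0, 0]
Initial: VV[2]=[0, 0, 0, 0]
Initial: VV[3]=[0, 0, 0, 0]
Event 1: LOCAL 1: VV[1][1]++ -> VV[1]=[0, 1, 0, 0]
Event 2: LOCAL 2: VV[2][2]++ -> VV[2]=[0, 0, 1, 0]
Event 3: LOCAL 3: VV[3][3]++ -> VV[3]=[0, 0, 0, 1]
Event 4: LOCAL 0: VV[0][0]++ -> VV[0]=[1, 0, 0, 0]
Event 5: SEND 1->0: VV[1][1]++ -> VV[1]=[0, 2, 0, 0], msg_vec=[0, 2, 0, 0]; VV[0]=max(VV[0],msg_vec) then VV[0][0]++ -> VV[0]=[2, 2, 0, 0]
Event 6: LOCAL 2: VV[2][2]++ -> VV[2]=[0, 0, 2, 0]
Event 7: LOCAL 2: VV[2][2]++ -> VV[2]=[0, 0, 3, 0]
Event 8: LOCAL 1: VV[1][1]++ -> VV[1]=[0, 3, 0, 0]
Event 2 stamp: [0, 0, 1, 0]
Event 6 stamp: [0, 0, 2, 0]
[0, 0, 1, 0] <= [0, 0, 2, 0]? True. Equal? False. Happens-before: True

Answer: yes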